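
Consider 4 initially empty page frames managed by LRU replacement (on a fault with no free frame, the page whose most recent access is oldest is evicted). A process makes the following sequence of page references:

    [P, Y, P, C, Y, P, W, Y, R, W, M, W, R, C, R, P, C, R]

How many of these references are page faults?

8

P → fault, frames (P)
Y → fault, frames (P Y)
P → hit
C → fault, frames (Y P C)
Y → hit
P → hit
W → fault, frames (C Y P W)
Y → hit
R → fault, evict C, frames (P W Y R)
W → hit
M → fault, evict P, frames (Y R W M)
W → hit
R → hit
C → fault, evict Y, frames (M W R C)
R → hit
P → fault, evict M, frames (W C R P)
C → hit
R → hit
Page faults: 8.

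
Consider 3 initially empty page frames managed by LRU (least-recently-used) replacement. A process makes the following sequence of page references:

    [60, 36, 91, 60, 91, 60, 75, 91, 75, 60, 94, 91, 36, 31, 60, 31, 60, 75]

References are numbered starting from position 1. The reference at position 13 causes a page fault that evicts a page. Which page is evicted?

pos 1: 60: miss, frames [60]
pos 2: 36: miss, frames [60, 36]
pos 3: 91: miss, frames [60, 36, 91]
pos 4: 60: hit
pos 5: 91: hit
pos 6: 60: hit
pos 7: 75: miss, evict 36, frames [91, 60, 75]
pos 8: 91: hit
pos 9: 75: hit
pos 10: 60: hit
pos 11: 94: miss, evict 91, frames [75, 60, 94]
pos 12: 91: miss, evict 75, frames [60, 94, 91]
pos 13: 36: miss, evict 60, frames [94, 91, 36]
At position 13, page 60 is evicted.

60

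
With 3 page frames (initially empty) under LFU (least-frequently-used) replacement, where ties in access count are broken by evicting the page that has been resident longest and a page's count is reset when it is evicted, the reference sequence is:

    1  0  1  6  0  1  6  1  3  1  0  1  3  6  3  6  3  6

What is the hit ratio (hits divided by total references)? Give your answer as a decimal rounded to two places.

1 → fault, frames (1)
0 → fault, frames (1 0)
1 → hit
6 → fault, frames (1 0 6)
0 → hit
1 → hit
6 → hit
1 → hit
3 → fault, evict 0, frames (1 6 3)
1 → hit
0 → fault, evict 3, frames (1 6 0)
1 → hit
3 → fault, evict 0, frames (1 6 3)
6 → hit
3 → hit
6 → hit
3 → hit
6 → hit
Hits: 12 of 18 references → 12/18 = 0.6667.

0.67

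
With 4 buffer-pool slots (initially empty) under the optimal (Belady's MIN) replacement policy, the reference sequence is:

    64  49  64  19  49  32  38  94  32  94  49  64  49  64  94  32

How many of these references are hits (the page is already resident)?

64 -> fault, frames {64}
49 -> fault, frames {64,49}
64 -> hit
19 -> fault, frames {64,49,19}
49 -> hit
32 -> fault, frames {64,49,19,32}
38 -> fault, evict 19, frames {64,49,32,38}
94 -> fault, evict 38, frames {64,49,32,94}
32 -> hit
94 -> hit
49 -> hit
64 -> hit
49 -> hit
64 -> hit
94 -> hit
32 -> hit
Hits: 10.

10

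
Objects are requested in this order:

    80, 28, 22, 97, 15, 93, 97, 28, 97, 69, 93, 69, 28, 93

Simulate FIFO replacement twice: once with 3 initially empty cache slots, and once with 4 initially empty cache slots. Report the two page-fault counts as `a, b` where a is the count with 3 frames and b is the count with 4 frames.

3 frames: F F F F F F . F F F F . F . → 11 faults.
4 frames: F F F F F F . F . F . . . . → 8 faults.
8 < 11: adding a frame reduced faults, as is typical.

11, 8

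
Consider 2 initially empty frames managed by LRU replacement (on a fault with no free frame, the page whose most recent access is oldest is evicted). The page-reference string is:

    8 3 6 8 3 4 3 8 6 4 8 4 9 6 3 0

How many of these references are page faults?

8 → fault, frames (8)
3 → fault, frames (8 3)
6 → fault, evict 8, frames (3 6)
8 → fault, evict 3, frames (6 8)
3 → fault, evict 6, frames (8 3)
4 → fault, evict 8, frames (3 4)
3 → hit
8 → fault, evict 4, frames (3 8)
6 → fault, evict 3, frames (8 6)
4 → fault, evict 8, frames (6 4)
8 → fault, evict 6, frames (4 8)
4 → hit
9 → fault, evict 8, frames (4 9)
6 → fault, evict 4, frames (9 6)
3 → fault, evict 9, frames (6 3)
0 → fault, evict 6, frames (3 0)
Page faults: 14.

14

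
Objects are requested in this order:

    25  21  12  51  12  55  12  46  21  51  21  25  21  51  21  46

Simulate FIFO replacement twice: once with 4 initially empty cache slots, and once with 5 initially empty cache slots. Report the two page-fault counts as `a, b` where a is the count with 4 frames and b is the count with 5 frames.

9, 8

4 frames: F F F F . F . F F . . F . F . . → 9 faults.
5 frames: F F F F . F . F . . . F F . . . → 8 faults.
8 < 9: adding a frame reduced faults, as is typical.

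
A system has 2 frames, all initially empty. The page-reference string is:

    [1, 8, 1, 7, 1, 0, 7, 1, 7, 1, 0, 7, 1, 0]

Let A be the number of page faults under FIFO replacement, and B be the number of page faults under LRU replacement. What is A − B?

1

Under FIFO: F F . F F F F F . . F F F F → 11 faults.
Under LRU: F F . F . F F F . . F F F F → 10 faults.
A − B = 11 − 10 = 1.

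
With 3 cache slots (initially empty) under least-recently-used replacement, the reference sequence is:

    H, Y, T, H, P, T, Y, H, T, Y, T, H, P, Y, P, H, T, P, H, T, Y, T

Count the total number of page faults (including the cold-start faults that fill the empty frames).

10

H -> fault, frames (H)
Y -> fault, frames (H Y)
T -> fault, frames (H Y T)
H -> hit
P -> fault, evict Y, frames (T H P)
T -> hit
Y -> fault, evict H, frames (P T Y)
H -> fault, evict P, frames (T Y H)
T -> hit
Y -> hit
T -> hit
H -> hit
P -> fault, evict Y, frames (T H P)
Y -> fault, evict T, frames (H P Y)
P -> hit
H -> hit
T -> fault, evict Y, frames (P H T)
P -> hit
H -> hit
T -> hit
Y -> fault, evict P, frames (H T Y)
T -> hit
Page faults: 10.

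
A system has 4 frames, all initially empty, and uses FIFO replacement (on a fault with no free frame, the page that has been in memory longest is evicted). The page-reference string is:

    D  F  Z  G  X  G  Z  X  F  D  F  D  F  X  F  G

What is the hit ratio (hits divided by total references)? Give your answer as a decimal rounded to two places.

D → fault, frames (D)
F → fault, frames (D F)
Z → fault, frames (D F Z)
G → fault, frames (D F Z G)
X → fault, evict D, frames (F Z G X)
G → hit
Z → hit
X → hit
F → hit
D → fault, evict F, frames (Z G X D)
F → fault, evict Z, frames (G X D F)
D → hit
F → hit
X → hit
F → hit
G → hit
Hits: 9 of 16 references → 9/16 = 0.5625.

0.56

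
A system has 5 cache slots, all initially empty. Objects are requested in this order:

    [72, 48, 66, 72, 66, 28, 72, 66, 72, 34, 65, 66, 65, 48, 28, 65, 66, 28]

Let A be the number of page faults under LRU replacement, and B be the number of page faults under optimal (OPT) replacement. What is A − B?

2

Under LRU: F F F . . F . . . F F . . F F . . . → 8 faults.
Under OPT: F F F . . F . . . F F . . . . . . . → 6 faults.
A − B = 8 − 6 = 2.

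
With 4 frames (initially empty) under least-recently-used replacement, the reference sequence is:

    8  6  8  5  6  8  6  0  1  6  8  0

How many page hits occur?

7

8 → miss, frames [8]
6 → miss, frames [8, 6]
8 → hit
5 → miss, frames [6, 8, 5]
6 → hit
8 → hit
6 → hit
0 → miss, frames [5, 8, 6, 0]
1 → miss, evict 5, frames [8, 6, 0, 1]
6 → hit
8 → hit
0 → hit
Hits: 7.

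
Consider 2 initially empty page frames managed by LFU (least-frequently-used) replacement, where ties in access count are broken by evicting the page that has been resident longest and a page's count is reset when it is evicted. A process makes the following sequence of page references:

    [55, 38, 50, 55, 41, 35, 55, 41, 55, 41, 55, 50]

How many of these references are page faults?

9

55: fault, frames (55)
38: fault, frames (55 38)
50: fault, evict 55, frames (38 50)
55: fault, evict 38, frames (50 55)
41: fault, evict 50, frames (55 41)
35: fault, evict 55, frames (41 35)
55: fault, evict 41, frames (35 55)
41: fault, evict 35, frames (55 41)
55: hit
41: hit
55: hit
50: fault, evict 41, frames (55 50)
Page faults: 9.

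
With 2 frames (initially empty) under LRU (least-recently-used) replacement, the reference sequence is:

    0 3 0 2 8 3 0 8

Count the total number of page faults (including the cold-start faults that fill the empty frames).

7

0: miss, frames {0}
3: miss, frames {0,3}
0: hit
2: miss, evict 3, frames {0,2}
8: miss, evict 0, frames {2,8}
3: miss, evict 2, frames {8,3}
0: miss, evict 8, frames {3,0}
8: miss, evict 3, frames {0,8}
Page faults: 7.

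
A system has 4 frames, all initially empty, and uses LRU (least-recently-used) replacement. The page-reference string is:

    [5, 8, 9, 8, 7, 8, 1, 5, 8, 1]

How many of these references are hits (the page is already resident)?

4

5 -> miss, frames [5]
8 -> miss, frames [5, 8]
9 -> miss, frames [5, 8, 9]
8 -> hit
7 -> miss, frames [5, 9, 8, 7]
8 -> hit
1 -> miss, evict 5, frames [9, 7, 8, 1]
5 -> miss, evict 9, frames [7, 8, 1, 5]
8 -> hit
1 -> hit
Hits: 4.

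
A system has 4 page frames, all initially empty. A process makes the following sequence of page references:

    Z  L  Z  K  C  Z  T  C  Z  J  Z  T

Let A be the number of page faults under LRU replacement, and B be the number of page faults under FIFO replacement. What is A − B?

-1

Under LRU: F F . F F . F . . F . . → 6 faults.
Under FIFO: F F . F F . F . F F . . → 7 faults.
A − B = 6 − 7 = -1.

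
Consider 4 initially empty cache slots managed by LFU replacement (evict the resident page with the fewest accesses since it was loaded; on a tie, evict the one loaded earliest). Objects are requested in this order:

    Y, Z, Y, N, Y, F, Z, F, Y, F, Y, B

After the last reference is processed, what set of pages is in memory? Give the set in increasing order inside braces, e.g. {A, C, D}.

Y: miss, frames {Y}
Z: miss, frames {Y,Z}
Y: hit
N: miss, frames {Y,Z,N}
Y: hit
F: miss, frames {Y,Z,N,F}
Z: hit
F: hit
Y: hit
F: hit
Y: hit
B: miss, evict N, frames {Y,Z,F,B}

{B, F, Y, Z}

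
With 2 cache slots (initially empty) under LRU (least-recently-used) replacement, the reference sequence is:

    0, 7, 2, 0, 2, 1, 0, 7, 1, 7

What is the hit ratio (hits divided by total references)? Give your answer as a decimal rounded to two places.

0.20

0: miss, frames (0)
7: miss, frames (0 7)
2: miss, evict 0, frames (7 2)
0: miss, evict 7, frames (2 0)
2: hit
1: miss, evict 0, frames (2 1)
0: miss, evict 2, frames (1 0)
7: miss, evict 1, frames (0 7)
1: miss, evict 0, frames (7 1)
7: hit
Hits: 2 of 10 references → 2/10 = 0.2000.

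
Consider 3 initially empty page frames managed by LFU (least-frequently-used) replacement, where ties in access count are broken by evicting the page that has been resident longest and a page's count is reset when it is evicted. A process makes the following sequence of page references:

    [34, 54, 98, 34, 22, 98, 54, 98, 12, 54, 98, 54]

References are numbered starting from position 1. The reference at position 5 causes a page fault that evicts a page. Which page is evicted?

54

pos 1: 34 → miss, frames {34}
pos 2: 54 → miss, frames {34,54}
pos 3: 98 → miss, frames {34,54,98}
pos 4: 34 → hit
pos 5: 22 → miss, evict 54, frames {34,98,22}
At position 5, page 54 is evicted.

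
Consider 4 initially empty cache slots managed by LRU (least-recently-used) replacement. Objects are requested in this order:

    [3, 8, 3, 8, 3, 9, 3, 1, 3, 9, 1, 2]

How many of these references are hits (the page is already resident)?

7

3 -> miss, frames {3}
8 -> miss, frames {3,8}
3 -> hit
8 -> hit
3 -> hit
9 -> miss, frames {8,3,9}
3 -> hit
1 -> miss, frames {8,9,3,1}
3 -> hit
9 -> hit
1 -> hit
2 -> miss, evict 8, frames {3,9,1,2}
Hits: 7.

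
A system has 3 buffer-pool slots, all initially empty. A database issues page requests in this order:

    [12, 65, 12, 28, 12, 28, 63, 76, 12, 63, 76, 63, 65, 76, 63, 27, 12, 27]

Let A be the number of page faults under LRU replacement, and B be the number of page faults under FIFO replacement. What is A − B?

Under LRU: F F . F . . F F F . . . F . . F F . → 9 faults.
Under FIFO: F F . F . . F F F . . . F . F F F . → 10 faults.
A − B = 9 − 10 = -1.

-1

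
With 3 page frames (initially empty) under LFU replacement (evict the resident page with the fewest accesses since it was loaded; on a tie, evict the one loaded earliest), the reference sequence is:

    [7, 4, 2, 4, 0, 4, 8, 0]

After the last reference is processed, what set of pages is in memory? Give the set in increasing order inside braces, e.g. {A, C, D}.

7 -> miss, frames [7]
4 -> miss, frames [7, 4]
2 -> miss, frames [7, 4, 2]
4 -> hit
0 -> miss, evict 7, frames [4, 2, 0]
4 -> hit
8 -> miss, evict 2, frames [4, 0, 8]
0 -> hit

{0, 4, 8}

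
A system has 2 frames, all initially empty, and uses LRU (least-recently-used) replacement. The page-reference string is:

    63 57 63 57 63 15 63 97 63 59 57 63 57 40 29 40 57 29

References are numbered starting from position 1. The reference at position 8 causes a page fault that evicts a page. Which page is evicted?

15

pos 1: 63 → miss, frames {63}
pos 2: 57 → miss, frames {63,57}
pos 3: 63 → hit
pos 4: 57 → hit
pos 5: 63 → hit
pos 6: 15 → miss, evict 57, frames {63,15}
pos 7: 63 → hit
pos 8: 97 → miss, evict 15, frames {63,97}
At position 8, page 15 is evicted.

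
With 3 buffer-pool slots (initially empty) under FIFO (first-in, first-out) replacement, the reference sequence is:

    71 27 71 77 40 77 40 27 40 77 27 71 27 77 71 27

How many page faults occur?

71 -> miss, frames {71}
27 -> miss, frames {71,27}
71 -> hit
77 -> miss, frames {71,27,77}
40 -> miss, evict 71, frames {27,77,40}
77 -> hit
40 -> hit
27 -> hit
40 -> hit
77 -> hit
27 -> hit
71 -> miss, evict 27, frames {77,40,71}
27 -> miss, evict 77, frames {40,71,27}
77 -> miss, evict 40, frames {71,27,77}
71 -> hit
27 -> hit
Page faults: 7.

7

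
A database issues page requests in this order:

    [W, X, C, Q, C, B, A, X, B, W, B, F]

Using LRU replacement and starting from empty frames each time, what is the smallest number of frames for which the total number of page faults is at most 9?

3

f=1: 12 faults
f=2: 10 faults
f=3: 9 faults
f=4: 9 faults
f=5: 8 faults
f=6: 7 faults
f=7: 7 faults
Smallest f with faults ≤ 9 is 3.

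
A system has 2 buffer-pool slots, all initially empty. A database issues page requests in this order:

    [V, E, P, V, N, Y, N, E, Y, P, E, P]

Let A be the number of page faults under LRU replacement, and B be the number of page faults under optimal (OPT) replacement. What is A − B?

3

Under LRU: F F F F F F . F F F F . → 10 faults.
Under OPT: F F F . F F . F . F . . → 7 faults.
A − B = 10 − 7 = 3.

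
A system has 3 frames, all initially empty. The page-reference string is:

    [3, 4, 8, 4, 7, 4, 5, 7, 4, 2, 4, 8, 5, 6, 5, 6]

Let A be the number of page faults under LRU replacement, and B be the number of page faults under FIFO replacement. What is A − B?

Under LRU: F F F . F . F . . F . F F F . . → 9 faults.
Under FIFO: F F F . F . F . F F . F F F . . → 10 faults.
A − B = 9 − 10 = -1.

-1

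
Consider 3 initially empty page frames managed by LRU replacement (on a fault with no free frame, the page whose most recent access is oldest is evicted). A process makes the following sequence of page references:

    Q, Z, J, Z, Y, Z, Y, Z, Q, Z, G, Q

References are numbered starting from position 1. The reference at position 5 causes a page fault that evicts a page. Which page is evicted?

Q

pos 1: Q: miss, frames {Q}
pos 2: Z: miss, frames {Q,Z}
pos 3: J: miss, frames {Q,Z,J}
pos 4: Z: hit
pos 5: Y: miss, evict Q, frames {J,Z,Y}
At position 5, page Q is evicted.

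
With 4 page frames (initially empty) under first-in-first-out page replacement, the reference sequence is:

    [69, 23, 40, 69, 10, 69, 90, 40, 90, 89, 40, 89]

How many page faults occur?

69 -> miss, frames {69}
23 -> miss, frames {69,23}
40 -> miss, frames {69,23,40}
69 -> hit
10 -> miss, frames {69,23,40,10}
69 -> hit
90 -> miss, evict 69, frames {23,40,10,90}
40 -> hit
90 -> hit
89 -> miss, evict 23, frames {40,10,90,89}
40 -> hit
89 -> hit
Page faults: 6.

6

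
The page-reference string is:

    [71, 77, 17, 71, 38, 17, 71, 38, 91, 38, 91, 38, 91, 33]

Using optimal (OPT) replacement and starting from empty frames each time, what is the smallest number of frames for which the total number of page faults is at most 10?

2

f=1: 14 faults
f=2: 7 faults
f=3: 6 faults
f=4: 6 faults
f=5: 6 faults
f=6: 6 faults
Smallest f with faults ≤ 10 is 2.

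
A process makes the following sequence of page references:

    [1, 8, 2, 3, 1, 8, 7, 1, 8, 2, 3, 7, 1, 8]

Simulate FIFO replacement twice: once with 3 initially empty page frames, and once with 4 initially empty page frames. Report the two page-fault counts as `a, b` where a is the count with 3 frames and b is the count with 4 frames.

11, 12

3 frames: F F F F F F F . . F F . F F → 11 faults.
4 frames: F F F F . . F F F F F F F F → 12 faults.
12 > 11: adding a frame increased faults — Belady's anomaly.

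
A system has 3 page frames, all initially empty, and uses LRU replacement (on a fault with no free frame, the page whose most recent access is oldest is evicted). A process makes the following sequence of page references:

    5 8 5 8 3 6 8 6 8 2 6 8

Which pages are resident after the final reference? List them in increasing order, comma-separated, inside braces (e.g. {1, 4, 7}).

{2, 6, 8}

5 -> miss, frames (5)
8 -> miss, frames (5 8)
5 -> hit
8 -> hit
3 -> miss, frames (5 8 3)
6 -> miss, evict 5, frames (8 3 6)
8 -> hit
6 -> hit
8 -> hit
2 -> miss, evict 3, frames (6 8 2)
6 -> hit
8 -> hit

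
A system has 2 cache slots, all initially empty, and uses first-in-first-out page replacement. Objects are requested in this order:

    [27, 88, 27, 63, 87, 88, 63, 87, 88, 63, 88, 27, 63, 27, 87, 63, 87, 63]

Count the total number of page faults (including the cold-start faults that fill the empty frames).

27: miss, frames {27}
88: miss, frames {27,88}
27: hit
63: miss, evict 27, frames {88,63}
87: miss, evict 88, frames {63,87}
88: miss, evict 63, frames {87,88}
63: miss, evict 87, frames {88,63}
87: miss, evict 88, frames {63,87}
88: miss, evict 63, frames {87,88}
63: miss, evict 87, frames {88,63}
88: hit
27: miss, evict 88, frames {63,27}
63: hit
27: hit
87: miss, evict 63, frames {27,87}
63: miss, evict 27, frames {87,63}
87: hit
63: hit
Page faults: 12.

12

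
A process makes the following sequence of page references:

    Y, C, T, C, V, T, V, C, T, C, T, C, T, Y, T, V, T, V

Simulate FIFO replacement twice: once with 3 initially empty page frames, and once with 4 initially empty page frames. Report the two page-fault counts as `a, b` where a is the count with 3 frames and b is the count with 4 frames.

5, 4

3 frames: F F F . F . . . . . . . . F . . . . → 5 faults.
4 frames: F F F . F . . . . . . . . . . . . . → 4 faults.
4 < 5: adding a frame reduced faults, as is typical.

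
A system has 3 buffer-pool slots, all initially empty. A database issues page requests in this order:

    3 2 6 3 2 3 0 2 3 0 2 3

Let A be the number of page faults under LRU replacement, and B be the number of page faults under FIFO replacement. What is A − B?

-2

Under LRU: F F F . . . F . . . . . → 4 faults.
Under FIFO: F F F . . . F . F . F . → 6 faults.
A − B = 4 − 6 = -2.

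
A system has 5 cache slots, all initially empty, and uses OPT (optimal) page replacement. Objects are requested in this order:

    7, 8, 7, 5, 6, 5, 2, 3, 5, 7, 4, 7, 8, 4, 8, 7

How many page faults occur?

7

7 → fault, frames (7)
8 → fault, frames (7 8)
7 → hit
5 → fault, frames (7 8 5)
6 → fault, frames (7 8 5 6)
5 → hit
2 → fault, frames (7 8 5 6 2)
3 → fault, evict 2, frames (7 8 5 6 3)
5 → hit
7 → hit
4 → fault, evict 3, frames (7 8 5 6 4)
7 → hit
8 → hit
4 → hit
8 → hit
7 → hit
Page faults: 7.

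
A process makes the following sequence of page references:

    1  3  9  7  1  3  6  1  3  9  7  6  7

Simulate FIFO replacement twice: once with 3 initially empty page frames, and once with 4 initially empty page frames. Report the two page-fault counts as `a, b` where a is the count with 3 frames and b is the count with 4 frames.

9, 10

3 frames: F F F F F F F . . F F . . → 9 faults.
4 frames: F F F F . . F F F F F F . → 10 faults.
10 > 9: adding a frame increased faults — Belady's anomaly.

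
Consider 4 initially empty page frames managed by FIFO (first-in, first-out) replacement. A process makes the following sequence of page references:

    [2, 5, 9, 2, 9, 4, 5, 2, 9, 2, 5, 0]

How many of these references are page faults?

2: miss, frames (2)
5: miss, frames (2 5)
9: miss, frames (2 5 9)
2: hit
9: hit
4: miss, frames (2 5 9 4)
5: hit
2: hit
9: hit
2: hit
5: hit
0: miss, evict 2, frames (5 9 4 0)
Page faults: 5.

5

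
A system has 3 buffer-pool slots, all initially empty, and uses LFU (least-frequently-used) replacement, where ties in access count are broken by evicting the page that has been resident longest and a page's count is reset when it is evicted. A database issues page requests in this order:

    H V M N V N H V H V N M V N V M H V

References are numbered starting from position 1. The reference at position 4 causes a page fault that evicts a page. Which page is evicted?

pos 1: H → fault, frames (H)
pos 2: V → fault, frames (H V)
pos 3: M → fault, frames (H V M)
pos 4: N → fault, evict H, frames (V M N)
At position 4, page H is evicted.

H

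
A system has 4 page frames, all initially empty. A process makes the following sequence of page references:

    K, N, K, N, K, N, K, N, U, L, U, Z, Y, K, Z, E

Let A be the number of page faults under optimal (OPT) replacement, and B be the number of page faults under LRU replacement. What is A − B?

-1

Under OPT: F F . . . . . . F F . F F . . F → 7 faults.
Under LRU: F F . . . . . . F F . F F F . F → 8 faults.
A − B = 7 − 8 = -1.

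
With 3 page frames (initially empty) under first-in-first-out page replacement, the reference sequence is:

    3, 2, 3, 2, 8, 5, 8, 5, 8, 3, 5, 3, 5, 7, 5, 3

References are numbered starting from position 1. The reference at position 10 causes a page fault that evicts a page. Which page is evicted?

2

pos 1: 3 → miss, frames [3]
pos 2: 2 → miss, frames [3, 2]
pos 3: 3 → hit
pos 4: 2 → hit
pos 5: 8 → miss, frames [3, 2, 8]
pos 6: 5 → miss, evict 3, frames [2, 8, 5]
pos 7: 8 → hit
pos 8: 5 → hit
pos 9: 8 → hit
pos 10: 3 → miss, evict 2, frames [8, 5, 3]
At position 10, page 2 is evicted.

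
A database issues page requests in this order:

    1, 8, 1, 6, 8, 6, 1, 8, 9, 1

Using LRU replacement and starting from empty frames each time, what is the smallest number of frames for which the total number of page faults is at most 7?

3

f=1: 10 faults
f=2: 8 faults
f=3: 4 faults
f=4: 4 faults
Smallest f with faults ≤ 7 is 3.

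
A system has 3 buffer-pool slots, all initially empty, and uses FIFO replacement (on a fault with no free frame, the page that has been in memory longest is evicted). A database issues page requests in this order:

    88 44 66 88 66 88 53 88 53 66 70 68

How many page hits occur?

5

88 → miss, frames [88]
44 → miss, frames [88, 44]
66 → miss, frames [88, 44, 66]
88 → hit
66 → hit
88 → hit
53 → miss, evict 88, frames [44, 66, 53]
88 → miss, evict 44, frames [66, 53, 88]
53 → hit
66 → hit
70 → miss, evict 66, frames [53, 88, 70]
68 → miss, evict 53, frames [88, 70, 68]
Hits: 5.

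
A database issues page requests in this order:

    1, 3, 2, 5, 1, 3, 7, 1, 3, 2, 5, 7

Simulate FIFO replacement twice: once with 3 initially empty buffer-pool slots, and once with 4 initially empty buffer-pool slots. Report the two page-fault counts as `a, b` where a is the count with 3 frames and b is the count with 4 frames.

9, 10

3 frames: F F F F F F F . . F F . → 9 faults.
4 frames: F F F F . . F F F F F F → 10 faults.
10 > 9: adding a frame increased faults — Belady's anomaly.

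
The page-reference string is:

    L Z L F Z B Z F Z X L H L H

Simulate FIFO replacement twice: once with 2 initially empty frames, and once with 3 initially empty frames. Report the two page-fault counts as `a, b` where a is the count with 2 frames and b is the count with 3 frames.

2 frames: F F . F . F F F . F F F . . → 9 faults.
3 frames: F F . F . F . . . F F F . . → 7 faults.
7 < 9: adding a frame reduced faults, as is typical.

9, 7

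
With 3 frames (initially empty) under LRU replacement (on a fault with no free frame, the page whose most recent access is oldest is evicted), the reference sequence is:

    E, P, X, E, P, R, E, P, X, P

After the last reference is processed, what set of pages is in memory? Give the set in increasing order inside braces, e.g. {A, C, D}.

E → fault, frames {E}
P → fault, frames {E,P}
X → fault, frames {E,P,X}
E → hit
P → hit
R → fault, evict X, frames {E,P,R}
E → hit
P → hit
X → fault, evict R, frames {E,P,X}
P → hit

{E, P, X}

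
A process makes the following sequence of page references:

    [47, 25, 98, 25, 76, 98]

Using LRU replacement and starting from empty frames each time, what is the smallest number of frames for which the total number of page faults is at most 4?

f=1: 6 faults
f=2: 5 faults
f=3: 4 faults
f=4: 4 faults
Smallest f with faults ≤ 4 is 3.

3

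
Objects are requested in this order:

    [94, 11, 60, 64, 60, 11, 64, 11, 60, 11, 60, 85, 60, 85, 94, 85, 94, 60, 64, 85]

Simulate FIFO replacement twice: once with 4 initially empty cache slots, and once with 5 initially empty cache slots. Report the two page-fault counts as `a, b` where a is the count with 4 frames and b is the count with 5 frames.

4 frames: F F F F . . . . . . . F . . F . . . . . → 6 faults.
5 frames: F F F F . . . . . . . F . . . . . . . . → 5 faults.
5 < 6: adding a frame reduced faults, as is typical.

6, 5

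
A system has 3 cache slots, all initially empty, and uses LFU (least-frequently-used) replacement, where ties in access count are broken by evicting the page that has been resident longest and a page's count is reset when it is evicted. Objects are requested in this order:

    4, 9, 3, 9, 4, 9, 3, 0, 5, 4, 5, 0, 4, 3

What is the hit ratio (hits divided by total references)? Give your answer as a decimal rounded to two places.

4 -> fault, frames [4]
9 -> fault, frames [4, 9]
3 -> fault, frames [4, 9, 3]
9 -> hit
4 -> hit
9 -> hit
3 -> hit
0 -> fault, evict 4, frames [9, 3, 0]
5 -> fault, evict 0, frames [9, 3, 5]
4 -> fault, evict 5, frames [9, 3, 4]
5 -> fault, evict 4, frames [9, 3, 5]
0 -> fault, evict 5, frames [9, 3, 0]
4 -> fault, evict 0, frames [9, 3, 4]
3 -> hit
Hits: 5 of 14 references → 5/14 = 0.3571.

0.36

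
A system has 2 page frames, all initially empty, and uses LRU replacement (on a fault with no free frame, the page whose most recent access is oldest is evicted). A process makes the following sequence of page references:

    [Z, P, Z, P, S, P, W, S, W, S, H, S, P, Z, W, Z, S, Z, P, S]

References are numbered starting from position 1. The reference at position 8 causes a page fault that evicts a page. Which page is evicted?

P

pos 1: Z -> fault, frames (Z)
pos 2: P -> fault, frames (Z P)
pos 3: Z -> hit
pos 4: P -> hit
pos 5: S -> fault, evict Z, frames (P S)
pos 6: P -> hit
pos 7: W -> fault, evict S, frames (P W)
pos 8: S -> fault, evict P, frames (W S)
At position 8, page P is evicted.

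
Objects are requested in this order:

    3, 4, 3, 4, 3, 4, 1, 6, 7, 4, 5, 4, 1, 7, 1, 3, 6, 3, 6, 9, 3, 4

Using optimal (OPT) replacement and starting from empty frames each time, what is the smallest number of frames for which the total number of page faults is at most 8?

5

f=1: 22 faults
f=2: 12 faults
f=3: 10 faults
f=4: 9 faults
f=5: 8 faults
f=6: 7 faults
f=7: 7 faults
Smallest f with faults ≤ 8 is 5.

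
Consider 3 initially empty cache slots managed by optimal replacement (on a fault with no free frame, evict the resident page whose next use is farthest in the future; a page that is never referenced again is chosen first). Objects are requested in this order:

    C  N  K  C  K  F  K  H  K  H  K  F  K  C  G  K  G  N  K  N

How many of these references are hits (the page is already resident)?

12

C → miss, frames {C}
N → miss, frames {C,N}
K → miss, frames {C,N,K}
C → hit
K → hit
F → miss, evict N, frames {C,K,F}
K → hit
H → miss, evict C, frames {K,F,H}
K → hit
H → hit
K → hit
F → hit
K → hit
C → miss, evict H, frames {K,F,C}
G → miss, evict C, frames {K,F,G}
K → hit
G → hit
N → miss, evict G, frames {K,F,N}
K → hit
N → hit
Hits: 12.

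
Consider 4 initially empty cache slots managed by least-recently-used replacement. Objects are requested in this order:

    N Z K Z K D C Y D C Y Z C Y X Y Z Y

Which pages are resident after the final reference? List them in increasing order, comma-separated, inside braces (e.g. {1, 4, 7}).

N: miss, frames [N]
Z: miss, frames [N, Z]
K: miss, frames [N, Z, K]
Z: hit
K: hit
D: miss, frames [N, Z, K, D]
C: miss, evict N, frames [Z, K, D, C]
Y: miss, evict Z, frames [K, D, C, Y]
D: hit
C: hit
Y: hit
Z: miss, evict K, frames [D, C, Y, Z]
C: hit
Y: hit
X: miss, evict D, frames [Z, C, Y, X]
Y: hit
Z: hit
Y: hit

{C, X, Y, Z}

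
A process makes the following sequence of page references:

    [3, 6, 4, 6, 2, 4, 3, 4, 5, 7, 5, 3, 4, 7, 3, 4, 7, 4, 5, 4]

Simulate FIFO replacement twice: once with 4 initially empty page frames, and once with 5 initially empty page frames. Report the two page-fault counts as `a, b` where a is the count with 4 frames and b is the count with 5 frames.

4 frames: F F F . F . . . F F . F F . . . . . . . → 8 faults.
5 frames: F F F . F . . . F F . F . . . . . . . . → 7 faults.
7 < 8: adding a frame reduced faults, as is typical.

8, 7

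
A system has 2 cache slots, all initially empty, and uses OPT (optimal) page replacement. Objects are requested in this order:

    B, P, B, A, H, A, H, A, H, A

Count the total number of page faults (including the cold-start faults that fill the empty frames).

B -> miss, frames [B]
P -> miss, frames [B, P]
B -> hit
A -> miss, evict P, frames [B, A]
H -> miss, evict B, frames [A, H]
A -> hit
H -> hit
A -> hit
H -> hit
A -> hit
Page faults: 4.

4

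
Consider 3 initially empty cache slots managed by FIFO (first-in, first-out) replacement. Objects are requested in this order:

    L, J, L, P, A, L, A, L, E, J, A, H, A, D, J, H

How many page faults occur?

11

L → miss, frames {L}
J → miss, frames {L,J}
L → hit
P → miss, frames {L,J,P}
A → miss, evict L, frames {J,P,A}
L → miss, evict J, frames {P,A,L}
A → hit
L → hit
E → miss, evict P, frames {A,L,E}
J → miss, evict A, frames {L,E,J}
A → miss, evict L, frames {E,J,A}
H → miss, evict E, frames {J,A,H}
A → hit
D → miss, evict J, frames {A,H,D}
J → miss, evict A, frames {H,D,J}
H → hit
Page faults: 11.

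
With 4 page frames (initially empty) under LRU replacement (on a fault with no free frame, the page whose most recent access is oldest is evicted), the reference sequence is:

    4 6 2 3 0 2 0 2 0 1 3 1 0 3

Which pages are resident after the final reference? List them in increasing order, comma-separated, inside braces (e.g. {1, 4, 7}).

4: fault, frames [4]
6: fault, frames [4, 6]
2: fault, frames [4, 6, 2]
3: fault, frames [4, 6, 2, 3]
0: fault, evict 4, frames [6, 2, 3, 0]
2: hit
0: hit
2: hit
0: hit
1: fault, evict 6, frames [3, 2, 0, 1]
3: hit
1: hit
0: hit
3: hit

{0, 1, 2, 3}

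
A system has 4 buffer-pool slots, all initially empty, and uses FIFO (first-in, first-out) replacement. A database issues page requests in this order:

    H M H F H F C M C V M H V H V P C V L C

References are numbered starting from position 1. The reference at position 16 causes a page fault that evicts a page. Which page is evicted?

F

pos 1: H → fault, frames {H}
pos 2: M → fault, frames {H,M}
pos 3: H → hit
pos 4: F → fault, frames {H,M,F}
pos 5: H → hit
pos 6: F → hit
pos 7: C → fault, frames {H,M,F,C}
pos 8: M → hit
pos 9: C → hit
pos 10: V → fault, evict H, frames {M,F,C,V}
pos 11: M → hit
pos 12: H → fault, evict M, frames {F,C,V,H}
pos 13: V → hit
pos 14: H → hit
pos 15: V → hit
pos 16: P → fault, evict F, frames {C,V,H,P}
At position 16, page F is evicted.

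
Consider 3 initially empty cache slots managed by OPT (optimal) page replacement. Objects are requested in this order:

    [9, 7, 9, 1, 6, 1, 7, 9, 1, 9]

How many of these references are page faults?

5

9: fault, frames (9)
7: fault, frames (9 7)
9: hit
1: fault, frames (9 7 1)
6: fault, evict 9, frames (7 1 6)
1: hit
7: hit
9: fault, evict 6, frames (7 1 9)
1: hit
9: hit
Page faults: 5.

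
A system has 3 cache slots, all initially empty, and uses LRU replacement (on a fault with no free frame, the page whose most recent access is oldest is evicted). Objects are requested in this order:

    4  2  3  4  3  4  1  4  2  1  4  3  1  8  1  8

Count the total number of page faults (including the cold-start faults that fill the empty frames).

7

4 -> fault, frames (4)
2 -> fault, frames (4 2)
3 -> fault, frames (4 2 3)
4 -> hit
3 -> hit
4 -> hit
1 -> fault, evict 2, frames (3 4 1)
4 -> hit
2 -> fault, evict 3, frames (1 4 2)
1 -> hit
4 -> hit
3 -> fault, evict 2, frames (1 4 3)
1 -> hit
8 -> fault, evict 4, frames (3 1 8)
1 -> hit
8 -> hit
Page faults: 7.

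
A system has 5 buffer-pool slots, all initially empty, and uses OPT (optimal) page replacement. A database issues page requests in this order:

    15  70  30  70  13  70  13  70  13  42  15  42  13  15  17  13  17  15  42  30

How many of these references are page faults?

6

15 -> fault, frames (15)
70 -> fault, frames (15 70)
30 -> fault, frames (15 70 30)
70 -> hit
13 -> fault, frames (15 70 30 13)
70 -> hit
13 -> hit
70 -> hit
13 -> hit
42 -> fault, frames (15 70 30 13 42)
15 -> hit
42 -> hit
13 -> hit
15 -> hit
17 -> fault, evict 70, frames (15 30 13 42 17)
13 -> hit
17 -> hit
15 -> hit
42 -> hit
30 -> hit
Page faults: 6.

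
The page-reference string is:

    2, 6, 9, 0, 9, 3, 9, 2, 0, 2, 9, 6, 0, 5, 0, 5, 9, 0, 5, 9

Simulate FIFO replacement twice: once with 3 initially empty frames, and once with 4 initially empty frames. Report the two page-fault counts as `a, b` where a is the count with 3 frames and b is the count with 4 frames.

3 frames: F F F F . F . F . . F F F F . . F . . . → 11 faults.
4 frames: F F F F . F . F . . . F . F F . F . . . → 10 faults.
10 < 11: adding a frame reduced faults, as is typical.

11, 10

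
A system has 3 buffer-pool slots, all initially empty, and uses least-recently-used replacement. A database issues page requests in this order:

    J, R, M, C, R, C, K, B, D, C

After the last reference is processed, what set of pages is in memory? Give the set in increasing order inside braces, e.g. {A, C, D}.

{B, C, D}

J: miss, frames [J]
R: miss, frames [J, R]
M: miss, frames [J, R, M]
C: miss, evict J, frames [R, M, C]
R: hit
C: hit
K: miss, evict M, frames [R, C, K]
B: miss, evict R, frames [C, K, B]
D: miss, evict C, frames [K, B, D]
C: miss, evict K, frames [B, D, C]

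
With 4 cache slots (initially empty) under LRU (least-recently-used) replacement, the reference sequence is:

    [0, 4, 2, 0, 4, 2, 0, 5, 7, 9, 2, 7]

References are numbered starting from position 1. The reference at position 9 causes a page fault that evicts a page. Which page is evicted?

pos 1: 0 → miss, frames [0]
pos 2: 4 → miss, frames [0, 4]
pos 3: 2 → miss, frames [0, 4, 2]
pos 4: 0 → hit
pos 5: 4 → hit
pos 6: 2 → hit
pos 7: 0 → hit
pos 8: 5 → miss, frames [4, 2, 0, 5]
pos 9: 7 → miss, evict 4, frames [2, 0, 5, 7]
At position 9, page 4 is evicted.

4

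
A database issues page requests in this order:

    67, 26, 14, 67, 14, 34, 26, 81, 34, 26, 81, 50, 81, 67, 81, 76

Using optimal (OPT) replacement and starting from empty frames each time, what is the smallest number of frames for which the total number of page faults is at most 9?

3

f=1: 16 faults
f=2: 10 faults
f=3: 8 faults
f=4: 7 faults
f=5: 7 faults
f=6: 7 faults
f=7: 7 faults
Smallest f with faults ≤ 9 is 3.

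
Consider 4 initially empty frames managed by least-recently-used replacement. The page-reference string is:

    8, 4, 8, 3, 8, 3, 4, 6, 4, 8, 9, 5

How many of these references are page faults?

6

8 → fault, frames [8]
4 → fault, frames [8, 4]
8 → hit
3 → fault, frames [4, 8, 3]
8 → hit
3 → hit
4 → hit
6 → fault, frames [8, 3, 4, 6]
4 → hit
8 → hit
9 → fault, evict 3, frames [6, 4, 8, 9]
5 → fault, evict 6, frames [4, 8, 9, 5]
Page faults: 6.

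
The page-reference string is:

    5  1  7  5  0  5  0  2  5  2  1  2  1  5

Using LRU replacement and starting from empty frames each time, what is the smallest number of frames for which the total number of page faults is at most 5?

f=1: 14 faults
f=2: 9 faults
f=3: 6 faults
f=4: 6 faults
f=5: 5 faults
Smallest f with faults ≤ 5 is 5.

5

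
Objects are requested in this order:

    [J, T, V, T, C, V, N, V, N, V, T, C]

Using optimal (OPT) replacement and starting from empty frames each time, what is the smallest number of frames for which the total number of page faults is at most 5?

4

f=1: 12 faults
f=2: 7 faults
f=3: 6 faults
f=4: 5 faults
f=5: 5 faults
Smallest f with faults ≤ 5 is 4.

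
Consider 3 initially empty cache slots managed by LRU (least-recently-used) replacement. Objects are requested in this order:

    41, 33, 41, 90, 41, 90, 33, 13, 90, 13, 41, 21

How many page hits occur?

41 → miss, frames {41}
33 → miss, frames {41,33}
41 → hit
90 → miss, frames {33,41,90}
41 → hit
90 → hit
33 → hit
13 → miss, evict 41, frames {90,33,13}
90 → hit
13 → hit
41 → miss, evict 33, frames {90,13,41}
21 → miss, evict 90, frames {13,41,21}
Hits: 6.

6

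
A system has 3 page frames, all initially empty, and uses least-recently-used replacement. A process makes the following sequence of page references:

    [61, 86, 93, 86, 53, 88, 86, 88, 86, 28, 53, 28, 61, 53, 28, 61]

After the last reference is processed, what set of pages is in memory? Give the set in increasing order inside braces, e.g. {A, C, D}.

{28, 53, 61}

61: fault, frames (61)
86: fault, frames (61 86)
93: fault, frames (61 86 93)
86: hit
53: fault, evict 61, frames (93 86 53)
88: fault, evict 93, frames (86 53 88)
86: hit
88: hit
86: hit
28: fault, evict 53, frames (88 86 28)
53: fault, evict 88, frames (86 28 53)
28: hit
61: fault, evict 86, frames (53 28 61)
53: hit
28: hit
61: hit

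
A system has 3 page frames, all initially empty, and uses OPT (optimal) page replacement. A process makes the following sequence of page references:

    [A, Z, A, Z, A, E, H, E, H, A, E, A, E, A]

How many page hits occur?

10

A: fault, frames [A]
Z: fault, frames [A, Z]
A: hit
Z: hit
A: hit
E: fault, frames [A, Z, E]
H: fault, evict Z, frames [A, E, H]
E: hit
H: hit
A: hit
E: hit
A: hit
E: hit
A: hit
Hits: 10.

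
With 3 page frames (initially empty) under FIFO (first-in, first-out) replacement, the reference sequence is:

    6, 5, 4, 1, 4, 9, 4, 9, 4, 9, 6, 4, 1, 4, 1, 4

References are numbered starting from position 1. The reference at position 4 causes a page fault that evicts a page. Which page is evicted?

6

pos 1: 6 -> fault, frames (6)
pos 2: 5 -> fault, frames (6 5)
pos 3: 4 -> fault, frames (6 5 4)
pos 4: 1 -> fault, evict 6, frames (5 4 1)
At position 4, page 6 is evicted.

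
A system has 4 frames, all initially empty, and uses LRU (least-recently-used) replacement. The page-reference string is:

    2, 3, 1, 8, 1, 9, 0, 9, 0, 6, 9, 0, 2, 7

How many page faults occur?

9

2: miss, frames (2)
3: miss, frames (2 3)
1: miss, frames (2 3 1)
8: miss, frames (2 3 1 8)
1: hit
9: miss, evict 2, frames (3 8 1 9)
0: miss, evict 3, frames (8 1 9 0)
9: hit
0: hit
6: miss, evict 8, frames (1 9 0 6)
9: hit
0: hit
2: miss, evict 1, frames (6 9 0 2)
7: miss, evict 6, frames (9 0 2 7)
Page faults: 9.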